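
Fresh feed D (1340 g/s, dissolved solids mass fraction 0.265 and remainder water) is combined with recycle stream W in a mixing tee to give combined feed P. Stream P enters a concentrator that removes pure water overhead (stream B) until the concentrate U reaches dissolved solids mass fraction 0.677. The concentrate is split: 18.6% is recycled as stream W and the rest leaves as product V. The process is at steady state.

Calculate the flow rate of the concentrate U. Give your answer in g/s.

Overall dissolved solids balance (none leaves overhead): dissolved solids in fresh feed = dissolved solids in product, i.e. 1340×0.265 = (1−0.186)·U·0.677.
U = 355.1/(0.677×0.814) = 644.37 g/s.

644.4 g/s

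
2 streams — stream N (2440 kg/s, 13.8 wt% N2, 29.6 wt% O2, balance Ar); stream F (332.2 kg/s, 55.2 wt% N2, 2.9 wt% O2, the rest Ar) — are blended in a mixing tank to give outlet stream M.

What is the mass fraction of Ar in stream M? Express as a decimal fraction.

Total flow out = 2440 + 332.2 = 2772.2 kg/s.
Ar in = 2440×0.566 + 332.2×0.419 = 1520.2 kg/s.
Ar mass fraction in M = 1520.2/2772.2 = 0.5484.

0.5484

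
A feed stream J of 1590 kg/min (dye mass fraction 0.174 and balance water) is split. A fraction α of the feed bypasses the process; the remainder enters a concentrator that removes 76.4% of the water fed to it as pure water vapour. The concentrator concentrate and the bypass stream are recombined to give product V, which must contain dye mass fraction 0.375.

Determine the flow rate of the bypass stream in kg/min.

239.5 kg/min

All 1590×0.174 = 276.66 kg/min of dye reaches V, so V = 276.66/0.375 = 737.76 kg/min and vapour = 852.24 kg/min.
The evaporator receives (1−α)·1590 of feed at 0.826 water and removes 0.764 of that water:
0.764×0.826×(1−α)×1590 = 852.24
(1−α) = 852.24/1003.4 = 0.8494;  α = 0.1506.
Bypass flow = 0.1506×1590 = 239.52 kg/min.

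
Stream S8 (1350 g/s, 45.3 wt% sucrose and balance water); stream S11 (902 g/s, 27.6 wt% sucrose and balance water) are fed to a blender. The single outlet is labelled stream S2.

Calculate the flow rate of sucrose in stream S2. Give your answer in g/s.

860.5 g/s

sucrose out = sucrose in = 1350×0.453 + 902×0.276 = 860.5 g/s.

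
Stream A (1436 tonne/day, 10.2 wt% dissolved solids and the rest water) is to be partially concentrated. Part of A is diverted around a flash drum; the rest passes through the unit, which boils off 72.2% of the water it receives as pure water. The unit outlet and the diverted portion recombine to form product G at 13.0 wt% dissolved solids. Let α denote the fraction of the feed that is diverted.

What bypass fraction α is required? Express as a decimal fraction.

All 1436×0.102 = 146.47 tonne/day of dissolved solids reaches G, so G = 146.47/0.130 = 1126.7 tonne/day and vapour = 309.29 tonne/day.
The evaporator receives (1−α)·1436 of feed at 0.898 water and removes 0.722 of that water:
0.722×0.898×(1−α)×1436 = 309.29
(1−α) = 309.29/931.04 = 0.3322;  α = 0.6678.

0.668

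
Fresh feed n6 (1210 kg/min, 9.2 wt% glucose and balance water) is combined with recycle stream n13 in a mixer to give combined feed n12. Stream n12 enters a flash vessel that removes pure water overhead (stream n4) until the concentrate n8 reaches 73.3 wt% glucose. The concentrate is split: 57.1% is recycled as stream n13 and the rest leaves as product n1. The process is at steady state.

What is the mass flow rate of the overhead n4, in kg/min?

1058 kg/min

Overall glucose balance (none leaves overhead): glucose in fresh feed = glucose in product, i.e. 1210×0.092 = (1−0.571)·n8·0.733.
n8 = 111.32/(0.733×0.429) = 354.01 kg/min.
Recycle n13 = 0.571×354.01 = 202.14 kg/min.
Combined feed n12 = 1210 + 202.14 = 1412.1 kg/min.
Overhead n4 = n12 − n8 = 1412.1 − 354.01 = 1058.1 kg/min.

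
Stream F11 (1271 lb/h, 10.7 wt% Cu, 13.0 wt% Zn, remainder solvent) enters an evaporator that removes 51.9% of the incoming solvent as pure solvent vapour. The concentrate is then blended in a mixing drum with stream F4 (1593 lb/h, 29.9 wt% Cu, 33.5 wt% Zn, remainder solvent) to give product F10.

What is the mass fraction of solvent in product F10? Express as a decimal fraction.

Vapour removed = 0.519×0.763×1271 = 503.31 lb/h; concentrate = 767.69 lb/h.
solvent reaching the mixer = 466.46 (from concentrate) + 1593×0.366 = 1049.5 lb/h.
Product flow = 767.69 + 1593 = 2360.7 lb/h; solvent fraction = 0.445.

0.445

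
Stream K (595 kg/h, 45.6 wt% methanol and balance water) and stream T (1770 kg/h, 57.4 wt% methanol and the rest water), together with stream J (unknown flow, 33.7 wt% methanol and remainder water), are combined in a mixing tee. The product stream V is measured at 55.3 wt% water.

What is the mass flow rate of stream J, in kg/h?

2092 kg/h

Let J be the unknown flow. Total out = 2365 + J.
water balance: 1077.7 + 0.663·J = 0.553·(2365 + J)
(0.663 − 0.553)·J = 0.553×2365 − 1077.7 = 230.14
J = 230.14 / 0.110 = 2092.2 kg/h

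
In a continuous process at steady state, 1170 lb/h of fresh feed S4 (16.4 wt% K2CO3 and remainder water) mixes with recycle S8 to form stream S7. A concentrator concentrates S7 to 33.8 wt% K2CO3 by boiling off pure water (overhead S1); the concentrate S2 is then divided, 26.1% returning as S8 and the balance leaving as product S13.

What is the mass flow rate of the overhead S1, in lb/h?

Overall K2CO3 balance (none leaves overhead): K2CO3 in fresh feed = K2CO3 in product, i.e. 1170×0.164 = (1−0.261)·S2·0.338.
S2 = 191.88/(0.338×0.739) = 768.19 lb/h.
Recycle S8 = 0.261×768.19 = 200.5 lb/h.
Combined feed S7 = 1170 + 200.5 = 1370.5 lb/h.
Overhead S1 = S7 − S2 = 1370.5 − 768.19 = 602.31 lb/h.

602.3 lb/h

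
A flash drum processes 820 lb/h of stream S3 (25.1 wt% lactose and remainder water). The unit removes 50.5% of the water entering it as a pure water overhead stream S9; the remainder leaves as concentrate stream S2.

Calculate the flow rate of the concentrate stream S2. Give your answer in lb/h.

509.8 lb/h

water entering = 820×0.749 = 614.18 lb/h; overhead removed = 0.505×614.18 = 310.16 lb/h.
Concentrate = 820 − 310.16 = 509.84 lb/h.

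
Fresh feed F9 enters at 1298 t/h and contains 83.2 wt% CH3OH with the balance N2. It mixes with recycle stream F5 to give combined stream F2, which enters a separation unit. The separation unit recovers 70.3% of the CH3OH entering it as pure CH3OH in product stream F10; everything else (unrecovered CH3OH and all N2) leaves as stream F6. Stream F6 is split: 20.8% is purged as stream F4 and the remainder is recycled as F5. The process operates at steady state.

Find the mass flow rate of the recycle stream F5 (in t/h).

N2 enters only via F9 and leaves only via the purge: 1298×0.168 = 0.208×(N2 in F6), and the separation unit passes all N2, so N2 in F2 = N2 in F6 = 1048.4 t/h.
CH3OH in F2: m_A = 1298×0.832 + (1−0.208)·(1−0.703)·m_A, so m_A = 1079.9/0.7648 = 1412.1 t/h.
F6 = (1−0.703)×1412.1 + 1048.4 = 1467.8 t/h.
Recycle F5 = (1−0.208)×1467.8 = 1162.5 t/h.

1162 t/h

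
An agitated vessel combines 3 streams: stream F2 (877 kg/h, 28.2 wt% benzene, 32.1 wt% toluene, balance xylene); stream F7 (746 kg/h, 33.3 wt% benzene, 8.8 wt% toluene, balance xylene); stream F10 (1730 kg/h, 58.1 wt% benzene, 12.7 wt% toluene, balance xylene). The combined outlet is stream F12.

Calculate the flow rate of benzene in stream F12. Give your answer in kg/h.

benzene out = benzene in = 877×0.282 + 746×0.333 + 1730×0.581 = 1500.9 kg/h.

1501 kg/h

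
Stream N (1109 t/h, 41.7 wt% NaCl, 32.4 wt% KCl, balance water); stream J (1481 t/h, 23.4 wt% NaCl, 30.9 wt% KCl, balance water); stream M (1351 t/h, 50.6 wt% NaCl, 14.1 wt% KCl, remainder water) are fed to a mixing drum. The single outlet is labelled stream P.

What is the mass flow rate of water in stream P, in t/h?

water out = water in = 1109×0.259 + 1481×0.457 + 1351×0.353 = 1441 t/h.

1441 t/h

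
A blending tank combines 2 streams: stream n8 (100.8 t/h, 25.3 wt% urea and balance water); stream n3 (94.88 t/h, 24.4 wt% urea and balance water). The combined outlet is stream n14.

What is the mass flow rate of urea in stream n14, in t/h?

48.65 t/h

urea out = urea in = 100.8×0.253 + 94.88×0.244 = 48.653 t/h.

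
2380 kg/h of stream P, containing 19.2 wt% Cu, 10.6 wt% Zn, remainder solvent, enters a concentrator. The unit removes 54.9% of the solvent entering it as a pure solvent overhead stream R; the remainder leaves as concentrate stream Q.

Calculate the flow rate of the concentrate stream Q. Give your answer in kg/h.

1463 kg/h

solvent entering = 2380×0.702 = 1670.8 kg/h; overhead removed = 0.549×1670.8 = 917.25 kg/h.
Concentrate = 2380 − 917.25 = 1462.8 kg/h.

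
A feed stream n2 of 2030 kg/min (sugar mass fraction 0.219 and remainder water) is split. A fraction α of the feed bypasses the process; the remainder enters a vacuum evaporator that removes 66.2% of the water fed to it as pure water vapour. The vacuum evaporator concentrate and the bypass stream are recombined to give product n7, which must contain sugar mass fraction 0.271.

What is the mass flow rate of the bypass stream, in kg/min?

All 2030×0.219 = 444.57 kg/min of sugar reaches n7, so n7 = 444.57/0.271 = 1640.5 kg/min and vapour = 389.52 kg/min.
The evaporator receives (1−α)·2030 of feed at 0.781 water and removes 0.662 of that water:
0.662×0.781×(1−α)×2030 = 389.52
(1−α) = 389.52/1049.6 = 0.3711;  α = 0.6289.
Bypass flow = 0.6289×2030 = 1276.6 kg/min.

1277 kg/min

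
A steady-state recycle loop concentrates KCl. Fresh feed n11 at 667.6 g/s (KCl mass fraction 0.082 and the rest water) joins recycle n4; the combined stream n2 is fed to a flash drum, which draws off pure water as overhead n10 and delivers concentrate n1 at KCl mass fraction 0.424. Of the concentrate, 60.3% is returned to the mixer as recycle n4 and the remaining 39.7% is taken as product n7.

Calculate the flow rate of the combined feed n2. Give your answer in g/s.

Overall KCl balance (none leaves overhead): KCl in fresh feed = KCl in product, i.e. 667.6×0.082 = (1−0.603)·n1·0.424.
n1 = 54.743/(0.424×0.397) = 325.22 g/s.
Recycle n4 = 0.603×325.22 = 196.11 g/s.
Combined feed n2 = 667.6 + 196.11 = 863.71 g/s.

863.7 g/s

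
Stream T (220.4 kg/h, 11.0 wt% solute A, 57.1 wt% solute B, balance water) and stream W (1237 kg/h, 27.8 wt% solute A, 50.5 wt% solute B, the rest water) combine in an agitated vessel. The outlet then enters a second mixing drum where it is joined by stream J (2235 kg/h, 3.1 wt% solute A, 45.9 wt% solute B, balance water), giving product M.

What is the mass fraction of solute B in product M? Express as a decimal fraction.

0.4811

Overall, product flow = 3692.4 kg/h.
solute B in = 220.4×0.571 + 1237×0.505 + 2235×0.459 = 1776.4 kg/h.
solute B fraction in M = 0.4811.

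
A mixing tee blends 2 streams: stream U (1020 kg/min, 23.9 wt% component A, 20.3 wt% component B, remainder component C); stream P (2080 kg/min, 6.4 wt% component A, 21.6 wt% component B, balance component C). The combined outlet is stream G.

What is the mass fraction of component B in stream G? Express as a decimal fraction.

0.212

Total flow out = 1020 + 2080 = 3100 kg/min.
component B in = 1020×0.203 + 2080×0.216 = 656.34 kg/min.
component B mass fraction in G = 656.34/3100 = 0.212.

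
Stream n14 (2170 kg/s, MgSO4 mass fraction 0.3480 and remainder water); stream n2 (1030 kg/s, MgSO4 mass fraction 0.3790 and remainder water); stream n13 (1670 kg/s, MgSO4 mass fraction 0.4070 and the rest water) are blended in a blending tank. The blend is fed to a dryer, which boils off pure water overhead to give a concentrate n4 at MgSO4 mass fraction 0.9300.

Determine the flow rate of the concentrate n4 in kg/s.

MgSO4 entering = 2170×0.348 + 1030×0.379 + 1670×0.407 = 1825.2 kg/s.
All MgSO4 reports to n4, so n4 = 1825.2/0.930 = 1962.6 kg/s.

1963 kg/s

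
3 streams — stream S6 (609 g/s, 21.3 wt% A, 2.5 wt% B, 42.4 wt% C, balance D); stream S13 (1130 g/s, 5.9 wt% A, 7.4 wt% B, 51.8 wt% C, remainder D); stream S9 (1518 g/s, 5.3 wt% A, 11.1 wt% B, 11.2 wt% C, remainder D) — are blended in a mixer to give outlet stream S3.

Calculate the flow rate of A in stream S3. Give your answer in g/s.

276.8 g/s

A out = A in = 609×0.213 + 1130×0.059 + 1518×0.053 = 276.84 g/s.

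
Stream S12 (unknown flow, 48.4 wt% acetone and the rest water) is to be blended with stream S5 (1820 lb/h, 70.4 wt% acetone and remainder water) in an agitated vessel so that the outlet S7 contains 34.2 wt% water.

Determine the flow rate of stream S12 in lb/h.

Let S12 be the unknown flow. Total out = 1820 + S12.
water balance: 538.72 + 0.516·S12 = 0.342·(1820 + S12)
(0.516 − 0.342)·S12 = 0.342×1820 − 538.72 = 83.72
S12 = 83.72 / 0.174 = 481.15 lb/h

481.1 lb/h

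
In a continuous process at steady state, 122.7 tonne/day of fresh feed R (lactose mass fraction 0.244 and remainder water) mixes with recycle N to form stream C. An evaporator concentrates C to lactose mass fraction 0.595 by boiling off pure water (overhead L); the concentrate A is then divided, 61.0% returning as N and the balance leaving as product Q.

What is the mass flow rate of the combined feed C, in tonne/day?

201.4 tonne/day

Overall lactose balance (none leaves overhead): lactose in fresh feed = lactose in product, i.e. 122.7×0.244 = (1−0.610)·A·0.595.
A = 29.939/(0.595×0.390) = 129.02 tonne/day.
Recycle N = 0.610×129.02 = 78.701 tonne/day.
Combined feed C = 122.7 + 78.701 = 201.4 tonne/day.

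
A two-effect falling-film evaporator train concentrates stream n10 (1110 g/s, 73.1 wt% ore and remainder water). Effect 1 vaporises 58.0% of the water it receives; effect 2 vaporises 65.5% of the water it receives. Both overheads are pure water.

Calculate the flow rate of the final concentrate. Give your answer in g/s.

854.7 g/s

water in feed = 1110×0.269 = 298.59 g/s.
After stage 1: water left = (1−0.580)×298.59 = 125.41; stream total = 936.82 g/s.
After stage 2: water left = (1−0.655)×125.41 = 43.266; final concentrate = 854.68 g/s.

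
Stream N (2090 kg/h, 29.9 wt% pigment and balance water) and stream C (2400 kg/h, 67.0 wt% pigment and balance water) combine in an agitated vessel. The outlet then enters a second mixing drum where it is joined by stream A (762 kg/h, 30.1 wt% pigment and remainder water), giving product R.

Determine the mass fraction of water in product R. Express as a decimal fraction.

Overall, product flow = 5252 kg/h.
water in = 2090×0.701 + 2400×0.330 + 762×0.699 = 2789.7 kg/h.
water fraction in R = 0.5312.

0.5312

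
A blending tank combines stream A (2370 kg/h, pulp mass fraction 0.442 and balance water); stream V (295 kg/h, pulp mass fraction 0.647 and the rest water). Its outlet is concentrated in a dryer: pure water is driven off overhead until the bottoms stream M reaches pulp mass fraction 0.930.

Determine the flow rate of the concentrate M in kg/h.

1332 kg/h

pulp entering = 2370×0.442 + 295×0.647 = 1238.4 kg/h.
All pulp reports to M, so M = 1238.4/0.930 = 1331.6 kg/h.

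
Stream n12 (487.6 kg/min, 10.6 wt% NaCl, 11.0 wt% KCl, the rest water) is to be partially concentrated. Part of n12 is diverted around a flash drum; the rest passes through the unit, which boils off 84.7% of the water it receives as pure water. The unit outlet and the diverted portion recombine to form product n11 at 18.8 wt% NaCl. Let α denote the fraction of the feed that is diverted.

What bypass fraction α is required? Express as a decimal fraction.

0.343

All 487.6×0.106 = 51.686 kg/min of NaCl reaches n11, so n11 = 51.686/0.188 = 274.92 kg/min and vapour = 212.68 kg/min.
The evaporator receives (1−α)·487.6 of feed at 0.784 water and removes 0.847 of that water:
0.847×0.784×(1−α)×487.6 = 212.68
(1−α) = 212.68/323.79 = 0.6568;  α = 0.3432.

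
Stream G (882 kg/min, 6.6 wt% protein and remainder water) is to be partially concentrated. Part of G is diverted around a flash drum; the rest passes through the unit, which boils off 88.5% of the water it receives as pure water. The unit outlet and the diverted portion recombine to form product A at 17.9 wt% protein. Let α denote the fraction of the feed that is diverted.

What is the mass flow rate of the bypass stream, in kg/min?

208.4 kg/min

All 882×0.066 = 58.212 kg/min of protein reaches A, so A = 58.212/0.179 = 325.21 kg/min and vapour = 556.79 kg/min.
The evaporator receives (1−α)·882 of feed at 0.934 water and removes 0.885 of that water:
0.885×0.934×(1−α)×882 = 556.79
(1−α) = 556.79/729.05 = 0.7637;  α = 0.2363.
Bypass flow = 0.2363×882 = 208.4 kg/min.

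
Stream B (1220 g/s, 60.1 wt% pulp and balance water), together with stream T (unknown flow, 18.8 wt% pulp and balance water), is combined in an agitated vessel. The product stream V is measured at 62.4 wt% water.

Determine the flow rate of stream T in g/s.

1460 g/s

Let T be the unknown flow. Total out = 1220 + T.
water balance: 486.78 + 0.812·T = 0.624·(1220 + T)
(0.812 − 0.624)·T = 0.624×1220 − 486.78 = 274.5
T = 274.5 / 0.188 = 1460.1 g/s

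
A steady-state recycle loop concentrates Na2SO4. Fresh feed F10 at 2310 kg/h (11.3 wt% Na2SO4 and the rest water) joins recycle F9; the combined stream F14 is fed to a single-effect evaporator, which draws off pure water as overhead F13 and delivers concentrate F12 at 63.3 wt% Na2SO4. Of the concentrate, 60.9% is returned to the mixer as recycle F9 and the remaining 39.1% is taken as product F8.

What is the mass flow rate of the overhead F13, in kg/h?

1898 kg/h

Overall Na2SO4 balance (none leaves overhead): Na2SO4 in fresh feed = Na2SO4 in product, i.e. 2310×0.113 = (1−0.609)·F12·0.633.
F12 = 261.03/(0.633×0.391) = 1054.7 kg/h.
Recycle F9 = 0.609×1054.7 = 642.28 kg/h.
Combined feed F14 = 2310 + 642.28 = 2952.3 kg/h.
Overhead F13 = F14 − F12 = 2952.3 − 1054.7 = 1897.6 kg/h.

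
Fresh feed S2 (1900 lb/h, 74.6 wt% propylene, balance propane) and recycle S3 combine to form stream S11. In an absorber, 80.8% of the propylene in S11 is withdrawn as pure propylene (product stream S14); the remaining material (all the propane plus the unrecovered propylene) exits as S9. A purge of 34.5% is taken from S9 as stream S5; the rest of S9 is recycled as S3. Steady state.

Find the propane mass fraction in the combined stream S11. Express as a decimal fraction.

0.463

propane enters only via S2 and leaves only via the purge: 1900×0.254 = 0.345×(propane in S9), and the absorber passes all propane, so propane in S11 = propane in S9 = 1398.8 lb/h.
propylene in S11: m_A = 1900×0.746 + (1−0.345)·(1−0.808)·m_A, so m_A = 1417.4/0.8742 = 1621.3 lb/h.
S11 = 1621.3 + 1398.8 = 3020.1 lb/h.
propane fraction in S11 = 1398.8/3020.1 = 0.463.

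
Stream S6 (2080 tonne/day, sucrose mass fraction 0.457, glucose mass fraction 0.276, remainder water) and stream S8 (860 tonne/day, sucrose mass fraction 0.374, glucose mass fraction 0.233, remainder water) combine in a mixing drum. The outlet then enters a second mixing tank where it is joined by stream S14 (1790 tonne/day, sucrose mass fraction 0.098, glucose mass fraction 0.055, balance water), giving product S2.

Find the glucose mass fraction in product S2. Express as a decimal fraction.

Overall, product flow = 4730 tonne/day.
glucose in = 2080×0.276 + 860×0.233 + 1790×0.055 = 872.91 tonne/day.
glucose fraction in S2 = 0.185.

0.185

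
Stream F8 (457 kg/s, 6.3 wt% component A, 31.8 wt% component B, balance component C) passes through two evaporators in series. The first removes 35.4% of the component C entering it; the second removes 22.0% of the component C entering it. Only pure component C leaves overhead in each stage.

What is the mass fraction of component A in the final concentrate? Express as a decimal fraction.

component C in feed = 457×0.619 = 282.88 kg/s.
After stage 1: component C left = (1−0.354)×282.88 = 182.74; stream total = 356.86 kg/s.
After stage 2: component C left = (1−0.220)×182.74 = 142.54; final concentrate = 316.66 kg/s.
component A fraction = 28.791/316.66 = 0.091.

0.091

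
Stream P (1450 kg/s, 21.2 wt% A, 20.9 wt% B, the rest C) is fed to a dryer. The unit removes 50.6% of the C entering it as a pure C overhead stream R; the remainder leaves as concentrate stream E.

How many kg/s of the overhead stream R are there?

C entering = 1450×0.579 = 839.55 kg/s; overhead removed = 0.506×839.55 = 424.81 kg/s.

424.8 kg/s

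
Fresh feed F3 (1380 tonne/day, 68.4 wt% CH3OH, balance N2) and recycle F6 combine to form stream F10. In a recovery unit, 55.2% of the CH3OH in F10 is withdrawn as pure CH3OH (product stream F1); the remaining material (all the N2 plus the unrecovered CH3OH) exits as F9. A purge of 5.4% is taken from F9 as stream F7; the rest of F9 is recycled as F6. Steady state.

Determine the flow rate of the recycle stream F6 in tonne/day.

8334 tonne/day

N2 enters only via F3 and leaves only via the purge: 1380×0.316 = 0.054×(N2 in F9), and the recovery unit passes all N2, so N2 in F10 = N2 in F9 = 8075.6 tonne/day.
CH3OH in F10: m_A = 1380×0.684 + (1−0.054)·(1−0.552)·m_A, so m_A = 943.92/0.5762 = 1638.2 tonne/day.
F9 = (1−0.552)×1638.2 + 8075.6 = 8809.5 tonne/day.
Recycle F6 = (1−0.054)×8809.5 = 8333.8 tonne/day.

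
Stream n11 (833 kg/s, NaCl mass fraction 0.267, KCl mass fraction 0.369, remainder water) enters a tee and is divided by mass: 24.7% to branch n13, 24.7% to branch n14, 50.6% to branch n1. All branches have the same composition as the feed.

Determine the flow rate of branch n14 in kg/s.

Branch n14 flow = 0.247×833 = 205.75 kg/s.

205.8 kg/s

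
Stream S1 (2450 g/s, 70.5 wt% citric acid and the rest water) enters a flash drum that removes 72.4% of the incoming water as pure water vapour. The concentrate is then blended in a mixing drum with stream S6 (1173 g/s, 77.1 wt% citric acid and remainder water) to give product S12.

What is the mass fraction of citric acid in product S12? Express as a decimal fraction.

0.849

Vapour removed = 0.724×0.295×2450 = 523.27 g/s; concentrate = 1926.7 g/s.
citric acid reaching the mixer = 1727.2 (from concentrate) + 1173×0.771 = 2631.6 g/s.
Product flow = 1926.7 + 1173 = 3099.7 g/s; citric acid fraction = 0.849.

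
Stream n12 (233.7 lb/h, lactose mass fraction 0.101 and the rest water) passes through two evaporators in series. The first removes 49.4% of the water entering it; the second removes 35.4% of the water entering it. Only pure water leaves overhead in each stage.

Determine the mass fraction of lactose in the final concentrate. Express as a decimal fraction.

0.256

water in feed = 233.7×0.899 = 210.1 lb/h.
After stage 1: water left = (1−0.494)×210.1 = 106.31; stream total = 129.91 lb/h.
After stage 2: water left = (1−0.354)×106.31 = 68.675; final concentrate = 92.279 lb/h.
lactose fraction = 23.604/92.279 = 0.256.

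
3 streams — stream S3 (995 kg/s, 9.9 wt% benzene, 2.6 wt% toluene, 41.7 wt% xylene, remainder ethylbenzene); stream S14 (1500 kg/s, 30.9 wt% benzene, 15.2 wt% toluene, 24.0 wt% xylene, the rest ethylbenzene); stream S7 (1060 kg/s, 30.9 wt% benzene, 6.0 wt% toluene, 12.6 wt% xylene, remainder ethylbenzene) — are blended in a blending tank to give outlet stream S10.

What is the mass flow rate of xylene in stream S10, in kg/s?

908.5 kg/s

xylene out = xylene in = 995×0.417 + 1500×0.240 + 1060×0.126 = 908.47 kg/s.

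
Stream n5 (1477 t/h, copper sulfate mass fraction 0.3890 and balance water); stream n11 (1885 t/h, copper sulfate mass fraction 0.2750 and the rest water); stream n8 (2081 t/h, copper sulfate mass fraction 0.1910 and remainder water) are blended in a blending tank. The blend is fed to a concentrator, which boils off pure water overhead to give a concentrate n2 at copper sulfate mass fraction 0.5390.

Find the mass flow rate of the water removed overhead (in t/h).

2678 t/h

copper sulfate entering = 1477×0.389 + 1885×0.275 + 2081×0.191 = 1490.4 t/h.
All copper sulfate reports to n2, so n2 = 1490.4/0.539 = 2765.1 t/h.
Total feed = 5443 t/h; overhead = 5443 − 2765.1 = 2677.9 t/h.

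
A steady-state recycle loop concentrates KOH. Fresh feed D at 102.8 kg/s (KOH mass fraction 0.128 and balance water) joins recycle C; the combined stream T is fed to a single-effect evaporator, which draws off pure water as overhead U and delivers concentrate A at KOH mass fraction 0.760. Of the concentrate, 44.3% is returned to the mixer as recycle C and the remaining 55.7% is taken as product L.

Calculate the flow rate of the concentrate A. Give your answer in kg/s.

Overall KOH balance (none leaves overhead): KOH in fresh feed = KOH in product, i.e. 102.8×0.128 = (1−0.443)·A·0.760.
A = 13.158/(0.760×0.557) = 31.084 kg/s.

31.08 kg/s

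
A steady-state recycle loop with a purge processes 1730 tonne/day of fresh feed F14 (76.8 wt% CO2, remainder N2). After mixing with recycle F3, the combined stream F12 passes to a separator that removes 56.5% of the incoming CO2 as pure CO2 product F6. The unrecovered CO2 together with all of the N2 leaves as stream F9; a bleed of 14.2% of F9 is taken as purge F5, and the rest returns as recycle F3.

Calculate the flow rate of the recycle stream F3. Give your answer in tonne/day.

3216 tonne/day

N2 enters only via F14 and leaves only via the purge: 1730×0.232 = 0.142×(N2 in F9), and the separator passes all N2, so N2 in F12 = N2 in F9 = 2826.5 tonne/day.
CO2 in F12: m_A = 1730×0.768 + (1−0.142)·(1−0.565)·m_A, so m_A = 1328.6/0.6268 = 2119.8 tonne/day.
F9 = (1−0.565)×2119.8 + 2826.5 = 3748.6 tonne/day.
Recycle F3 = (1−0.142)×3748.6 = 3216.3 tonne/day.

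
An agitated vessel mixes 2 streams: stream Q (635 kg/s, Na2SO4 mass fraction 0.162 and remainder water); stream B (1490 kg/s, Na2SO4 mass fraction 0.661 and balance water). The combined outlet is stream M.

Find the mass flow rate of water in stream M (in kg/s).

1037 kg/s

water out = water in = 635×0.838 + 1490×0.339 = 1037.2 kg/s.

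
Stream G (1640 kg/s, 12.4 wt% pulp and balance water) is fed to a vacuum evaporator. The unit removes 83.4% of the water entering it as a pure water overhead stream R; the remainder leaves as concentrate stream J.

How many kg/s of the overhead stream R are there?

water entering = 1640×0.876 = 1436.6 kg/s; overhead removed = 0.834×1436.6 = 1198.2 kg/s.

1198 kg/s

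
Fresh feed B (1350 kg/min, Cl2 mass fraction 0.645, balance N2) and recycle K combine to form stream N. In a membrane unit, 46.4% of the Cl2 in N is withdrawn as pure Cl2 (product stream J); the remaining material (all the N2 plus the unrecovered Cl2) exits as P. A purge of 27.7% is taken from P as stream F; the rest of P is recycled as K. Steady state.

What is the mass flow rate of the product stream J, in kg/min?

Cl2 in N: m_A = 1350×0.645 + (1−0.277)·(1−0.464)·m_A, so m_A = 870.75/0.6125 = 1421.7 kg/min.
Product J = 0.464×1421.7 = 659.67 kg/min.

659.7 kg/min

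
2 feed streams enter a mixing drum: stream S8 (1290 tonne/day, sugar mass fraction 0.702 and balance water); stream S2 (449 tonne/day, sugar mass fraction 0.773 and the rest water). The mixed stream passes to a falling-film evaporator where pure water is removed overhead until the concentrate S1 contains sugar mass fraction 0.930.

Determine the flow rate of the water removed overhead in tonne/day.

392.1 tonne/day

sugar entering = 1290×0.702 + 449×0.773 = 1252.7 tonne/day.
All sugar reports to S1, so S1 = 1252.7/0.930 = 1346.9 tonne/day.
Total feed = 1739 tonne/day; overhead = 1739 − 1346.9 = 392.06 tonne/day.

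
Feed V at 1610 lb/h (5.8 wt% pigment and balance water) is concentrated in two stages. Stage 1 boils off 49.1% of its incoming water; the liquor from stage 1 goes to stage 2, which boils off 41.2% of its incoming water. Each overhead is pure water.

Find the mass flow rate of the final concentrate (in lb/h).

547.3 lb/h

water in feed = 1610×0.942 = 1516.6 lb/h.
After stage 1: water left = (1−0.491)×1516.6 = 771.96; stream total = 865.34 lb/h.
After stage 2: water left = (1−0.412)×771.96 = 453.91; final concentrate = 547.29 lb/h.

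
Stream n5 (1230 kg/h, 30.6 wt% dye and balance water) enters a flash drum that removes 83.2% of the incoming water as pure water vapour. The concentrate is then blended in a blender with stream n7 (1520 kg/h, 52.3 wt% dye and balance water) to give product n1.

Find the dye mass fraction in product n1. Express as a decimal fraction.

0.574

Vapour removed = 0.832×0.694×1230 = 710.21 kg/h; concentrate = 519.79 kg/h.
dye reaching the mixer = 376.38 (from concentrate) + 1520×0.523 = 1171.3 kg/h.
Product flow = 519.79 + 1520 = 2039.8 kg/h; dye fraction = 0.574.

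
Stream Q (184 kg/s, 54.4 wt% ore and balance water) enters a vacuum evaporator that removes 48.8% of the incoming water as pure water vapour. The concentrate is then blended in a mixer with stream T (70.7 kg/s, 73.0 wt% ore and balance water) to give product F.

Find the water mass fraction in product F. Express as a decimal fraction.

0.290

Vapour removed = 0.488×0.456×184 = 40.945 kg/s; concentrate = 143.05 kg/s.
water reaching the mixer = 42.959 (from concentrate) + 70.7×0.270 = 62.048 kg/s.
Product flow = 143.05 + 70.7 = 213.75 kg/s; water fraction = 0.290.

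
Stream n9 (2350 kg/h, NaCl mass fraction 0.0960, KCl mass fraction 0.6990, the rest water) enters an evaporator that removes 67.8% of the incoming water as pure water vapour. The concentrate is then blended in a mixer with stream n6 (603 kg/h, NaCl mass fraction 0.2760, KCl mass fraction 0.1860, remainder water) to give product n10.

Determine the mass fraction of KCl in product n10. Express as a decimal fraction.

Vapour removed = 0.678×0.205×2350 = 326.63 kg/h; concentrate = 2023.4 kg/h.
KCl reaching the mixer = 1642.6 (from concentrate) + 603×0.186 = 1754.8 kg/h.
Product flow = 2023.4 + 603 = 2626.4 kg/h; KCl fraction = 0.6681.

0.6681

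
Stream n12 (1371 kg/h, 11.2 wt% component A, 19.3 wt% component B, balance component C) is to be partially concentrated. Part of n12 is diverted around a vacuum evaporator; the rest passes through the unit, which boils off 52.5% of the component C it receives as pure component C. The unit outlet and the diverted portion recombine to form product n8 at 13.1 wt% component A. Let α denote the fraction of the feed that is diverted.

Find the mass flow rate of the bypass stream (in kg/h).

826 kg/h

All 1371×0.112 = 153.55 kg/h of component A reaches n8, so n8 = 153.55/0.131 = 1172.2 kg/h and vapour = 198.85 kg/h.
The evaporator receives (1−α)·1371 of feed at 0.695 component C and removes 0.525 of that component C:
0.525×0.695×(1−α)×1371 = 198.85
(1−α) = 198.85/500.24 = 0.3975;  α = 0.6025.
Bypass flow = 0.6025×1371 = 826.03 kg/h.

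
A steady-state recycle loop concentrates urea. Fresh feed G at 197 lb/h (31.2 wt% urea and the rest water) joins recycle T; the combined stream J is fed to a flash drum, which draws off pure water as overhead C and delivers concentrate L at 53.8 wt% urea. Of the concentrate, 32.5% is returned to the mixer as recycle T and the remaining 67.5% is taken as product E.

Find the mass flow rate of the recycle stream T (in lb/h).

Overall urea balance (none leaves overhead): urea in fresh feed = urea in product, i.e. 197×0.312 = (1−0.325)·L·0.538.
L = 61.464/(0.538×0.675) = 169.25 lb/h.
Recycle T = 0.325×169.25 = 55.007 lb/h.

55.01 lb/h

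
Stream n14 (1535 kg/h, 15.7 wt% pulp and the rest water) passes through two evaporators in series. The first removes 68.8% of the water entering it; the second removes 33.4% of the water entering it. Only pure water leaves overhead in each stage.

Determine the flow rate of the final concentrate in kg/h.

509.9 kg/h

water in feed = 1535×0.843 = 1294 kg/h.
After stage 1: water left = (1−0.688)×1294 = 403.73; stream total = 644.72 kg/h.
After stage 2: water left = (1−0.334)×403.73 = 268.88; final concentrate = 509.88 kg/h.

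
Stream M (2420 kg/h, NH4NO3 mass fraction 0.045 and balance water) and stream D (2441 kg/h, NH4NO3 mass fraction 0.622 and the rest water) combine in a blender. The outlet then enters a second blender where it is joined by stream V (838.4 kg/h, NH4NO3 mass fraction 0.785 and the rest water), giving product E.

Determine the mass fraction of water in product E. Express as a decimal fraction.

Overall, product flow = 5699.4 kg/h.
water in = 2420×0.955 + 2441×0.378 + 838.4×0.215 = 3414.1 kg/h.
water fraction in E = 0.599.

0.599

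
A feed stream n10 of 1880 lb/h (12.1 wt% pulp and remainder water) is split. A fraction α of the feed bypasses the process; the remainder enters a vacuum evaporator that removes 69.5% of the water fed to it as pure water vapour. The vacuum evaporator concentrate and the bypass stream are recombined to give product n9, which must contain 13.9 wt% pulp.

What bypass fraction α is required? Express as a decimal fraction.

0.788

All 1880×0.121 = 227.48 lb/h of pulp reaches n9, so n9 = 227.48/0.139 = 1636.5 lb/h and vapour = 243.45 lb/h.
The evaporator receives (1−α)·1880 of feed at 0.879 water and removes 0.695 of that water:
0.695×0.879×(1−α)×1880 = 243.45
(1−α) = 243.45/1148.5 = 0.2120;  α = 0.7880.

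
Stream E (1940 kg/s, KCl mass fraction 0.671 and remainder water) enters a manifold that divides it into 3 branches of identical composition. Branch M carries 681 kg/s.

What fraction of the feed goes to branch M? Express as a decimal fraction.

Fraction to M = 681/1940 = 0.3510.

0.351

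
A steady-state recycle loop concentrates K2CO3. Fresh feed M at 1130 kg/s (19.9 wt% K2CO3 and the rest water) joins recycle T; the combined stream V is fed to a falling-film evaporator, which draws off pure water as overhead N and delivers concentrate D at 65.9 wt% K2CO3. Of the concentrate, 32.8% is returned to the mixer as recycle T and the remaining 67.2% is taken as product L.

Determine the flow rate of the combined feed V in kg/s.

Overall K2CO3 balance (none leaves overhead): K2CO3 in fresh feed = K2CO3 in product, i.e. 1130×0.199 = (1−0.328)·D·0.659.
D = 224.87/(0.659×0.672) = 507.78 kg/s.
Recycle T = 0.328×507.78 = 166.55 kg/s.
Combined feed V = 1130 + 166.55 = 1296.6 kg/s.

1297 kg/s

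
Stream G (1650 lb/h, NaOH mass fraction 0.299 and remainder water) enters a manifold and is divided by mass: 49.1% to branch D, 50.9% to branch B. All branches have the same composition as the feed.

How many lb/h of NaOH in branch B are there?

251.1 lb/h

Branch B total = 0.509×1650 = 839.85 lb/h.
NaOH in B = 0.299×839.85 = 251.12 lb/h.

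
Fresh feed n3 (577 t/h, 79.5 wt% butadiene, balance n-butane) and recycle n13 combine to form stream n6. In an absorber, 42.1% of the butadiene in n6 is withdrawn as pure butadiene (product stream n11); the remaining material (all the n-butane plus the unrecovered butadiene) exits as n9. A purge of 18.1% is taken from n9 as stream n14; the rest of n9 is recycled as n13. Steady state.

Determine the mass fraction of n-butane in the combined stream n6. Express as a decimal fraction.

0.428

n-butane enters only via n3 and leaves only via the purge: 577×0.205 = 0.181×(n-butane in n9), and the absorber passes all n-butane, so n-butane in n6 = n-butane in n9 = 653.51 t/h.
butadiene in n6: m_A = 577×0.795 + (1−0.181)·(1−0.421)·m_A, so m_A = 458.72/0.5258 = 872.42 t/h.
n6 = 872.42 + 653.51 = 1525.9 t/h.
n-butane fraction in n6 = 653.51/1525.9 = 0.428.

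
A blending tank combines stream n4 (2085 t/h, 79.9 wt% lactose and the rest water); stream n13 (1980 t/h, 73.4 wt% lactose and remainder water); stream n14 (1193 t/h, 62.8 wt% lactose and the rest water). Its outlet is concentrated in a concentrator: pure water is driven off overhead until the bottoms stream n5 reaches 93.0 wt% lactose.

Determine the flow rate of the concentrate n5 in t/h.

lactose entering = 2085×0.799 + 1980×0.734 + 1193×0.628 = 3868.4 t/h.
All lactose reports to n5, so n5 = 3868.4/0.930 = 4159.6 t/h.

4160 t/h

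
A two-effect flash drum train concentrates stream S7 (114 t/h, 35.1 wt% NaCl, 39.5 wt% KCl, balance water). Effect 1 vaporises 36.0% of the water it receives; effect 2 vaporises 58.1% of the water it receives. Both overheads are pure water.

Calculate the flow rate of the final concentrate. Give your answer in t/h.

92.81 t/h

water in feed = 114×0.254 = 28.956 t/h.
After stage 1: water left = (1−0.360)×28.956 = 18.532; stream total = 103.58 t/h.
After stage 2: water left = (1−0.581)×18.532 = 7.7648; final concentrate = 92.809 t/h.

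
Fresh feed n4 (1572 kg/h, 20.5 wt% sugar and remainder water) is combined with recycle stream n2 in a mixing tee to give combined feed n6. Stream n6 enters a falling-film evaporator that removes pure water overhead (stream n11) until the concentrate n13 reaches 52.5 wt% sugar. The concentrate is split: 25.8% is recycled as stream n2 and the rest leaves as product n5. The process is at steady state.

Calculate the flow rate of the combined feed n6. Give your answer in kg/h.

1785 kg/h

Overall sugar balance (none leaves overhead): sugar in fresh feed = sugar in product, i.e. 1572×0.205 = (1−0.258)·n13·0.525.
n13 = 322.26/(0.525×0.742) = 827.26 kg/h.
Recycle n2 = 0.258×827.26 = 213.43 kg/h.
Combined feed n6 = 1572 + 213.43 = 1785.4 kg/h.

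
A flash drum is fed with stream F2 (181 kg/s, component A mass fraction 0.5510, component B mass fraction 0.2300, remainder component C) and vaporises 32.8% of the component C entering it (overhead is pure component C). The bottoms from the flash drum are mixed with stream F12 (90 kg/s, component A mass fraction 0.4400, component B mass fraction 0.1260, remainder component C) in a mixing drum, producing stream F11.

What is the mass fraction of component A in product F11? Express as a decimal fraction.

0.5400

Vapour removed = 0.328×0.219×181 = 13.002 kg/s; concentrate = 168 kg/s.
component A reaching the mixer = 99.731 (from concentrate) + 90×0.440 = 139.33 kg/s.
Product flow = 168 + 90 = 258 kg/s; component A fraction = 0.5400.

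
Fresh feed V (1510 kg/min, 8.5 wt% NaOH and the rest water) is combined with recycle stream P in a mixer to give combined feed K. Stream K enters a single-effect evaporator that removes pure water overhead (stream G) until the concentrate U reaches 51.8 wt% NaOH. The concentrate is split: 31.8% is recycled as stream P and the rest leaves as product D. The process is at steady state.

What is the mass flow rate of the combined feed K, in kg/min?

Overall NaOH balance (none leaves overhead): NaOH in fresh feed = NaOH in product, i.e. 1510×0.085 = (1−0.318)·U·0.518.
U = 128.35/(0.518×0.682) = 363.31 kg/min.
Recycle P = 0.318×363.31 = 115.53 kg/min.
Combined feed K = 1510 + 115.53 = 1625.5 kg/min.

1626 kg/min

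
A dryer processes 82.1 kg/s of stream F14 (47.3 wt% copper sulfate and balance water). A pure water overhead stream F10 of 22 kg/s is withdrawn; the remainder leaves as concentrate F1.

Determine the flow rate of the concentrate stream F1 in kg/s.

60.1 kg/s

Concentrate = 82.1 − 22 = 60.1 kg/s.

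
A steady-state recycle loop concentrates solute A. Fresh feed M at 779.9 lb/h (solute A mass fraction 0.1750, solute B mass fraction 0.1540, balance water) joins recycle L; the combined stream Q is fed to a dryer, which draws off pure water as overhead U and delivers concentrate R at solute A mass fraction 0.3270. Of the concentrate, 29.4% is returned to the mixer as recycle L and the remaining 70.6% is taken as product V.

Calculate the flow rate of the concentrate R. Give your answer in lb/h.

Overall solute A balance (none leaves overhead): solute A in fresh feed = solute A in product, i.e. 779.9×0.175 = (1−0.294)·R·0.327.
R = 136.48/(0.327×0.706) = 591.19 lb/h.

591.2 lb/h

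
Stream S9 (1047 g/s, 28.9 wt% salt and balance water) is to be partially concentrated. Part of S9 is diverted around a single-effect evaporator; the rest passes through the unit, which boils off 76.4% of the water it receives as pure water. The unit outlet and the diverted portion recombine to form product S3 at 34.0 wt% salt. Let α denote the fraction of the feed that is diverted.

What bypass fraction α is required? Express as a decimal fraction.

0.724

All 1047×0.289 = 302.58 g/s of salt reaches S3, so S3 = 302.58/0.340 = 889.95 g/s and vapour = 157.05 g/s.
The evaporator receives (1−α)·1047 of feed at 0.711 water and removes 0.764 of that water:
0.764×0.711×(1−α)×1047 = 157.05
(1−α) = 157.05/568.73 = 0.2761;  α = 0.7239.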